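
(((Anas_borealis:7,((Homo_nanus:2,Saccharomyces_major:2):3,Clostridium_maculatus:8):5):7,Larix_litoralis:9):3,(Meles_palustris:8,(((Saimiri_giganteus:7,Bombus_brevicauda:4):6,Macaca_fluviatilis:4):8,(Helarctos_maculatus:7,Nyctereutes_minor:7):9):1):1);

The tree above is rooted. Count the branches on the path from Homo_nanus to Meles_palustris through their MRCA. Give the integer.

7

The MRCA of Homo_nanus and Meles_palustris is the root of the tree.
From Homo_nanus up to that node: 5 branches. From Meles_palustris up to the same node: 2 branches. Total: 5 + 2 = 7.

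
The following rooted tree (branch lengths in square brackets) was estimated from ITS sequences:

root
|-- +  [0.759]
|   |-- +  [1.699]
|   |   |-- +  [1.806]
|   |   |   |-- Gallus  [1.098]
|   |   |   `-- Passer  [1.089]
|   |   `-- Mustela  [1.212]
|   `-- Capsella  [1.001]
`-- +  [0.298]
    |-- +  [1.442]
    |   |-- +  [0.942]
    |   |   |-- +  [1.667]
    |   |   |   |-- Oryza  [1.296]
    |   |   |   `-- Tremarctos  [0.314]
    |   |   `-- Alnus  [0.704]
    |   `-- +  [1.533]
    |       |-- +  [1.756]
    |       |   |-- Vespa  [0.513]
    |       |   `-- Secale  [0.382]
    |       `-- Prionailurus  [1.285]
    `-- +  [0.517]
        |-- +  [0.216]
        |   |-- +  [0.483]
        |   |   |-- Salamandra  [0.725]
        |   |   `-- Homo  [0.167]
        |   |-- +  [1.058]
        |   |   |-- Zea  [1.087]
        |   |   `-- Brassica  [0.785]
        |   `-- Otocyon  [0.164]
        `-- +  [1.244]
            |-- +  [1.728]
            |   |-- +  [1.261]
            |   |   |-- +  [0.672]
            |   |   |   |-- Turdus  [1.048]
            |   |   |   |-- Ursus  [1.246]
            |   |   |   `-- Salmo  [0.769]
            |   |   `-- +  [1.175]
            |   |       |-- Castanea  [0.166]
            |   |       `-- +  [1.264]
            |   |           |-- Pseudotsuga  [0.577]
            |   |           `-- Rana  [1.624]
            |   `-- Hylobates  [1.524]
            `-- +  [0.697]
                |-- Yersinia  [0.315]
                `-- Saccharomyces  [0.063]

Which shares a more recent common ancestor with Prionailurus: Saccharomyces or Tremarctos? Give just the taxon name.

The MRCA of Prionailurus and Tremarctos subtends (((Oryza,Tremarctos),Alnus),((Vespa,Secale),Prionailurus)) (6 taxa).
The MRCA of Prionailurus and Saccharomyces subtends ((((Oryza,Tremarctos),Alnus),((Vespa,Secale),Prionailurus)),(((Salamandra,Homo),(Zea,Brassica),Otocyon),((((Turdus,Ursus,Salmo),(Castanea,(Pseudotsuga,Rana))),Hylobates),(Yersinia,Saccharomyces)))) (20 taxa).
The first is nested inside the second, so Prionailurus shares a more recent common ancestor with Tremarctos.

Tremarctos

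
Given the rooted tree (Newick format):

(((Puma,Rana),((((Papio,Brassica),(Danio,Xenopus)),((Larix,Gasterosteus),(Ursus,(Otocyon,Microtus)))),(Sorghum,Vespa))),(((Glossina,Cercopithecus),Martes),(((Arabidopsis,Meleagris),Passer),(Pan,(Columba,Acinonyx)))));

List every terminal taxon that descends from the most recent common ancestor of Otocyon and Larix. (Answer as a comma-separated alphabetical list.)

Tracing Otocyon: it sits inside (Otocyon,Microtus).
Tracing Larix: it sits inside (Larix,Gasterosteus).
The smallest clade enclosing both is ((Larix,Gasterosteus),(Ursus,(Otocyon,Microtus))); the answer is its 5 terminal taxa in alphabetical order.

Gasterosteus, Larix, Microtus, Otocyon, Ursus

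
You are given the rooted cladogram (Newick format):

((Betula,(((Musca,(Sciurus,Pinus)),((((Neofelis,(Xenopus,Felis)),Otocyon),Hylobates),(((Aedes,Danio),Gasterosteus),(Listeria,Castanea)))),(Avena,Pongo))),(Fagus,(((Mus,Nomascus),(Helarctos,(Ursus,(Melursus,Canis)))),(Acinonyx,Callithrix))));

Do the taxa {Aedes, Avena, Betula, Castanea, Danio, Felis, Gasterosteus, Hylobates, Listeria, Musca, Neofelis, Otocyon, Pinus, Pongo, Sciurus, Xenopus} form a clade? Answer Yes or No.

Yes

The most recent common ancestor of these taxa subtends (Betula,(((Musca,(Sciurus,Pinus)),((((Neofelis,(Xenopus,Felis)),Otocyon),Hylobates),(((Aedes,Danio),Gasterosteus),(Listeria,Castanea)))),(Avena,Pongo))).
That clade has exactly 16 tips — every listed taxon and nothing else — so the group is monophyletic.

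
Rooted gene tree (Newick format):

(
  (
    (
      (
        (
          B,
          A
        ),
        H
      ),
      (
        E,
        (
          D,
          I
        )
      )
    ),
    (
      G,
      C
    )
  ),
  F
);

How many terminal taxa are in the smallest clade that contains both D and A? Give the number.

6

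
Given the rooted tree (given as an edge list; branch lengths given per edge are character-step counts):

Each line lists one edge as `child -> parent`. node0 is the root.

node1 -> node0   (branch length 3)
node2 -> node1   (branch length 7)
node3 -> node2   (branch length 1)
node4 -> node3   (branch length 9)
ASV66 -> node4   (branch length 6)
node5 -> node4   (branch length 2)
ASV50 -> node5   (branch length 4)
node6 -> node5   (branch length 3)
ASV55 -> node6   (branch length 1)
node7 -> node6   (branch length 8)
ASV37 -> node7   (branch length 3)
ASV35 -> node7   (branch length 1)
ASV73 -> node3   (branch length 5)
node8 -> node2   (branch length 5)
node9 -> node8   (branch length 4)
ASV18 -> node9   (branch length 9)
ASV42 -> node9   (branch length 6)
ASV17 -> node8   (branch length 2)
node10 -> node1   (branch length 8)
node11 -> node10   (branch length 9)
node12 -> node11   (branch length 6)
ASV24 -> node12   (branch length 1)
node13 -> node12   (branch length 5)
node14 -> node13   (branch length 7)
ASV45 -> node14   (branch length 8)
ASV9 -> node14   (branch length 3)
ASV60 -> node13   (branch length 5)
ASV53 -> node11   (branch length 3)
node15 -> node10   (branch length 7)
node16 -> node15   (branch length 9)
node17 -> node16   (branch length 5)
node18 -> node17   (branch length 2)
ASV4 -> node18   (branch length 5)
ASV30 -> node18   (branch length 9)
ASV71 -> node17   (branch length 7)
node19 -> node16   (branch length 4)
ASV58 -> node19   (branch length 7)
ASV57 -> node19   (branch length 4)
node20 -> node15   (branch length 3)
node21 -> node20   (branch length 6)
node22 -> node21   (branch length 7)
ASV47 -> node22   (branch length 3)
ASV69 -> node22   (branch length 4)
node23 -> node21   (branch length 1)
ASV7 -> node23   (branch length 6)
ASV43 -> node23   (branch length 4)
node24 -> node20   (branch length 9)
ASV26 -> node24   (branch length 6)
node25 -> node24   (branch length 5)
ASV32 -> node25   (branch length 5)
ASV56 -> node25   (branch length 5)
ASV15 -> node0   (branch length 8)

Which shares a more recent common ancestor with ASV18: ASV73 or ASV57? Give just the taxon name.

The MRCA of ASV18 and ASV73 subtends (((ASV66,(ASV50,(ASV55,(ASV37,ASV35)))),ASV73),((ASV18,ASV42),ASV17)) (9 taxa).
The MRCA of ASV18 and ASV57 subtends ((((ASV66,(ASV50,(ASV55,(ASV37,ASV35)))),ASV73),((ASV18,ASV42),ASV17)),(((ASV24,((ASV45,ASV9),ASV60)),ASV53),((((ASV4,ASV30),ASV71),(ASV58,ASV57)),(((ASV47,ASV69),(ASV7,ASV43)),(ASV26,(ASV32,ASV56)))))) (26 taxa).
The first is nested inside the second, so ASV18 shares a more recent common ancestor with ASV73.

ASV73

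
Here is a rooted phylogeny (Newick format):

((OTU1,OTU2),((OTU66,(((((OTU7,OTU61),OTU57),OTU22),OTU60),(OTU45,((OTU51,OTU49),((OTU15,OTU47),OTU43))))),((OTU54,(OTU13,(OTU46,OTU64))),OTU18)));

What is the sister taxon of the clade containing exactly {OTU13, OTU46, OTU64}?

OTU54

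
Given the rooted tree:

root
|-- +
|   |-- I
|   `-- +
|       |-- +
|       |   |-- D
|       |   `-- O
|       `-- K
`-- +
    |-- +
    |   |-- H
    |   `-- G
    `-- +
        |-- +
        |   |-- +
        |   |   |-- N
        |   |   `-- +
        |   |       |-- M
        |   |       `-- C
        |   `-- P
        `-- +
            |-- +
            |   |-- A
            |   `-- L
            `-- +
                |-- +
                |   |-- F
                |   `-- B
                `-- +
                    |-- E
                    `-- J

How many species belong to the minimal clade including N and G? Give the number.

12

The MRCA of N and G is the node subtending ((H,G),(((N,(M,C)),P),((A,L),((F,B),(E,J))))).
That clade contains 12 terminal taxa: A, B, C, E, F, G, H, J, L, M, N, P.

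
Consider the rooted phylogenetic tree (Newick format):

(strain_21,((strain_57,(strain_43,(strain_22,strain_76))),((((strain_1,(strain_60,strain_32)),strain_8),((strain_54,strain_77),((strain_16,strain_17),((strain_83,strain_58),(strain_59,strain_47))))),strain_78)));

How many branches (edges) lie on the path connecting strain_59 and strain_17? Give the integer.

5

The MRCA of strain_59 and strain_17 is the node subtending ((strain_16,strain_17),((strain_83,strain_58),(strain_59,strain_47))).
From strain_59 up to that node: 3 branches. From strain_17 up to the same node: 2 branches. Total: 3 + 2 = 5.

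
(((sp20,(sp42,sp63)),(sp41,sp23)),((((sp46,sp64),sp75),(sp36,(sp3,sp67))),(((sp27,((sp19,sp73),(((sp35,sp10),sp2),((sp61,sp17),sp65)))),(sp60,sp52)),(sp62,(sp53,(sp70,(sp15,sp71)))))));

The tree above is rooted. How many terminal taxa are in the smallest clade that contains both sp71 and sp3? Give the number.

The MRCA of sp71 and sp3 is the node subtending ((((sp46,sp64),sp75),(sp36,(sp3,sp67))),(((sp27,((sp19,sp73),(((sp35,sp10),sp2),((sp61,sp17),sp65)))),(sp60,sp52)),(sp62,(sp53,(sp70,(sp15,sp71)))))).
That clade contains 22 terminal taxa: sp10, sp15, sp17, sp19, sp2, sp27, sp3, sp35, sp36, sp46, sp52, sp53, sp60, sp61, sp62, sp64, sp65, sp67, sp70, sp71, sp73, sp75.

22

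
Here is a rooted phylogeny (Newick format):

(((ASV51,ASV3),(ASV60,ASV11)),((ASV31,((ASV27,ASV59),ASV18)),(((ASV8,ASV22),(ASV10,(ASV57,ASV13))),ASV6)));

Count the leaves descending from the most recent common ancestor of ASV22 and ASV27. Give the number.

10

The MRCA of ASV22 and ASV27 is the node subtending ((ASV31,((ASV27,ASV59),ASV18)),(((ASV8,ASV22),(ASV10,(ASV57,ASV13))),ASV6)).
That clade contains 10 terminal taxa: ASV10, ASV13, ASV18, ASV22, ASV27, ASV31, ASV57, ASV59, ASV6, ASV8.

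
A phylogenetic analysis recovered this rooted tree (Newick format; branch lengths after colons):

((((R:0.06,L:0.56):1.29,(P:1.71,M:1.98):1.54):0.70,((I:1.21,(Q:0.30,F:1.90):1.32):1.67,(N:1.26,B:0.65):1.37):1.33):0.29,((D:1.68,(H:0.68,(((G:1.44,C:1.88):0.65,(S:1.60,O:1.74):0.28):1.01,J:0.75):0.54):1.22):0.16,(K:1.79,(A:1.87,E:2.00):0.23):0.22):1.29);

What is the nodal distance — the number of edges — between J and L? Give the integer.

9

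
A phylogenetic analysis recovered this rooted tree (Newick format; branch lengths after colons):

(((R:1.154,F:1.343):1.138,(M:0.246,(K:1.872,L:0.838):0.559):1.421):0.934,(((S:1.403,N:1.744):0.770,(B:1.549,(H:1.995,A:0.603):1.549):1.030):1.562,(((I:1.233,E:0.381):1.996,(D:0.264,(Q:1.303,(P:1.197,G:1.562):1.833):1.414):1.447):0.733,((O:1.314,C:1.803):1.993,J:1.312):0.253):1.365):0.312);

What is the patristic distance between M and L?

The path runs M → … → MRCA → … → L; the MRCA is the node subtending (M,(K,L)).
Branch lengths along that path: 0.246 + 0.559 + 0.838 = 1.643.

1.643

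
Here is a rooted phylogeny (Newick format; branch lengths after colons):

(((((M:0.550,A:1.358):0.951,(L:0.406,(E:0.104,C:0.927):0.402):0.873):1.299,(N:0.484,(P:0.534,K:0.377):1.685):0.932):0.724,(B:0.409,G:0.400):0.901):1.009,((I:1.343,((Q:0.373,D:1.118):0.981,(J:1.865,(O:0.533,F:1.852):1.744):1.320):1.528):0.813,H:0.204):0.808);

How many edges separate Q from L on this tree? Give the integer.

10

The MRCA of Q and L is the root of the tree.
From Q up to that node: 5 branches. From L up to the same node: 5 branches. Total: 5 + 5 = 10.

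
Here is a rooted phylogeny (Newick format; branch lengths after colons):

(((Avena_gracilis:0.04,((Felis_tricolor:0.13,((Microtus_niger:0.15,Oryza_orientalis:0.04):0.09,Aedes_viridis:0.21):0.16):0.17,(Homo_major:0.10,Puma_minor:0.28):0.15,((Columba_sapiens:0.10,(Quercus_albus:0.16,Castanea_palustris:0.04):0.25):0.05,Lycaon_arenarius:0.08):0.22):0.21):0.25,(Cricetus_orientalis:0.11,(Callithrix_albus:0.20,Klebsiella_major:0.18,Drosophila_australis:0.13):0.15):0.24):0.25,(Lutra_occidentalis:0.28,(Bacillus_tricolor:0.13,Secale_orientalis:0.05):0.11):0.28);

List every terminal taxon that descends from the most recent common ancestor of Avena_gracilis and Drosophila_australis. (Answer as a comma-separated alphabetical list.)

Aedes_viridis, Avena_gracilis, Callithrix_albus, Castanea_palustris, Columba_sapiens, Cricetus_orientalis, Drosophila_australis, Felis_tricolor, Homo_major, Klebsiella_major, Lycaon_arenarius, Microtus_niger, Oryza_orientalis, Puma_minor, Quercus_albus

Tracing Avena_gracilis: it sits inside (Avena_gracilis,((Felis_tricolor,((Microtus_niger,Oryza_orientalis),Aedes_viridis)),(Homo_major,Puma_minor),((Columba_sapiens,(Quercus_albus,Castanea_palustris)),Lycaon_arenarius))).
Tracing Drosophila_australis: it sits inside (Callithrix_albus,Klebsiella_major,Drosophila_australis).
The smallest clade enclosing both is ((Avena_gracilis,((Felis_tricolor,((Microtus_niger,Oryza_orientalis),Aedes_viridis)),(Homo_major,Puma_minor),((Columba_sapiens,(Quercus_albus,Castanea_palustris)),Lycaon_arenarius))),(Cricetus_orientalis,(Callithrix_albus,Klebsiella_major,Drosophila_australis))); the answer is its 15 terminal taxa in alphabetical order.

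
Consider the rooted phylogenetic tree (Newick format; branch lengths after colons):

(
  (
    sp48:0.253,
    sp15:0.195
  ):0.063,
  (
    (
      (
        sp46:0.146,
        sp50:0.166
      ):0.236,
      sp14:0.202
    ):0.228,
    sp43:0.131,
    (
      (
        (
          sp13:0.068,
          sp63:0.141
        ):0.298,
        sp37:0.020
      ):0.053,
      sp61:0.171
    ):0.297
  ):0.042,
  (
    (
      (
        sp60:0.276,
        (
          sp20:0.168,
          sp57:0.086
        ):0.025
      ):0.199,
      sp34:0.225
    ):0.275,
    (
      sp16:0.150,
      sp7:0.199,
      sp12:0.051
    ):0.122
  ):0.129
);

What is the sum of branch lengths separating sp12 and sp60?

0.923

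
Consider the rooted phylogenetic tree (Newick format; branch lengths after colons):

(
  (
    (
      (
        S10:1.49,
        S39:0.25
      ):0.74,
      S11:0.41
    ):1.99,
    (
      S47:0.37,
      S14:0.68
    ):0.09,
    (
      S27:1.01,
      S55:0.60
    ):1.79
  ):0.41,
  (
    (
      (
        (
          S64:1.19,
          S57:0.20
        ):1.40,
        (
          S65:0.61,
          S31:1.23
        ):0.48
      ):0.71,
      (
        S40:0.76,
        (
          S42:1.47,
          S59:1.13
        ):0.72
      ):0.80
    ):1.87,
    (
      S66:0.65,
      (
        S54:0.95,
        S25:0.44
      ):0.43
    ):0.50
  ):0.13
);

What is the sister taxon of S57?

S64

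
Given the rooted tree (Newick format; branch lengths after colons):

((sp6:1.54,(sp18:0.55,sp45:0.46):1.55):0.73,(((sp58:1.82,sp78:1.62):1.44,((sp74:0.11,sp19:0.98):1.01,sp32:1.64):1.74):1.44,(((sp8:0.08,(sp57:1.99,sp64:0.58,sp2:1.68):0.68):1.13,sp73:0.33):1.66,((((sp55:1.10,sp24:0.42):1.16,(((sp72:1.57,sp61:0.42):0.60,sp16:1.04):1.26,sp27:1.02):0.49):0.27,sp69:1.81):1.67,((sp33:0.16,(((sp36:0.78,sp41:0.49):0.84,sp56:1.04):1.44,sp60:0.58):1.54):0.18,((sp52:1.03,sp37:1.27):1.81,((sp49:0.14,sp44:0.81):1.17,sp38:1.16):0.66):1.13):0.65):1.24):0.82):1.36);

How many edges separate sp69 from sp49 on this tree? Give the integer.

7

The MRCA of sp69 and sp49 is the node subtending ((((sp55,sp24),(((sp72,sp61),sp16),sp27)),sp69),((sp33,(((sp36,sp41),sp56),sp60)),((sp52,sp37),((sp49,sp44),sp38)))).
From sp69 up to that node: 2 branches. From sp49 up to the same node: 5 branches. Total: 2 + 5 = 7.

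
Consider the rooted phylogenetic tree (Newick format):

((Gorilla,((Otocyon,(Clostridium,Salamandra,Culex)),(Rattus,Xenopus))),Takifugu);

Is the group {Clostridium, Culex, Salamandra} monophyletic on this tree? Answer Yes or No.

Yes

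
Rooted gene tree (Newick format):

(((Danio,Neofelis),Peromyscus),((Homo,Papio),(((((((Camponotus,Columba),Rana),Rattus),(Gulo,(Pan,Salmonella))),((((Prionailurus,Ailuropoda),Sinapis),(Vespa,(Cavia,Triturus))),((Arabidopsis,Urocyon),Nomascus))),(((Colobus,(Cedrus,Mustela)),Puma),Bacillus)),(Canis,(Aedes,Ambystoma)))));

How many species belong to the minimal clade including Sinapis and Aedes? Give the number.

The MRCA of Sinapis and Aedes is the node subtending (((((((Camponotus,Columba),Rana),Rattus),(Gulo,(Pan,Salmonella))),((((Prionailurus,Ailuropoda),Sinapis),(Vespa,(Cavia,Triturus))),((Arabidopsis,Urocyon),Nomascus))),(((Colobus,(Cedrus,Mustela)),Puma),Bacillus)),(Canis,(Aedes,Ambystoma))).
That clade contains 24 terminal taxa: Aedes, Ailuropoda, Ambystoma, Arabidopsis, Bacillus, Camponotus, Canis, Cavia, Cedrus, Colobus, Columba, Gulo, Mustela, Nomascus, Pan, Prionailurus, Puma, Rana, Rattus, Salmonella, Sinapis, Triturus, Urocyon, Vespa.

24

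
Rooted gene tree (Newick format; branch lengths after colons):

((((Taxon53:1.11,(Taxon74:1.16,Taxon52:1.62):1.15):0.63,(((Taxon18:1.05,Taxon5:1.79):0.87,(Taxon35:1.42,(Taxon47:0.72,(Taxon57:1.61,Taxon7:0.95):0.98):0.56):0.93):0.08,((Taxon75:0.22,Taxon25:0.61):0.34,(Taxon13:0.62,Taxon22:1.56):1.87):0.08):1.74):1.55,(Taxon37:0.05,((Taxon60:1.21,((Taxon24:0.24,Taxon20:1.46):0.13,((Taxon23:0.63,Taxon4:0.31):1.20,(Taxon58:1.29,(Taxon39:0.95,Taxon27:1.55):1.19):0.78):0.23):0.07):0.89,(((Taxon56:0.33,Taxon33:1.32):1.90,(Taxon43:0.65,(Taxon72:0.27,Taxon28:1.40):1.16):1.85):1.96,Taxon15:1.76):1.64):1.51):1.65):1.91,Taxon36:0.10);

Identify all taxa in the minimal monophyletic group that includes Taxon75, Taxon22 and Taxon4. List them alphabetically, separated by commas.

Taxon13, Taxon15, Taxon18, Taxon20, Taxon22, Taxon23, Taxon24, Taxon25, Taxon27, Taxon28, Taxon33, Taxon35, Taxon37, Taxon39, Taxon4, Taxon43, Taxon47, Taxon5, Taxon52, Taxon53, Taxon56, Taxon57, Taxon58, Taxon60, Taxon7, Taxon72, Taxon74, Taxon75

Tracing Taxon75: it sits inside (Taxon75,Taxon25).
Tracing Taxon22: it sits inside (Taxon13,Taxon22).
Tracing Taxon4: it sits inside (Taxon23,Taxon4).
The smallest clade enclosing all 3 is (((Taxon53,(Taxon74,Taxon52)),(((Taxon18,Taxon5),(Taxon35,(Taxon47,(Taxon57,Taxon7)))),((Taxon75,Taxon25),(Taxon13,Taxon22)))),(Taxon37,((Taxon60,((Taxon24,Taxon20),((Taxon23,Taxon4),(Taxon58,(Taxon39,Taxon27))))),(((Taxon56,Taxon33),(Taxon43,(Taxon72,Taxon28))),Taxon15)))); the answer is its 28 terminal taxa in alphabetical order.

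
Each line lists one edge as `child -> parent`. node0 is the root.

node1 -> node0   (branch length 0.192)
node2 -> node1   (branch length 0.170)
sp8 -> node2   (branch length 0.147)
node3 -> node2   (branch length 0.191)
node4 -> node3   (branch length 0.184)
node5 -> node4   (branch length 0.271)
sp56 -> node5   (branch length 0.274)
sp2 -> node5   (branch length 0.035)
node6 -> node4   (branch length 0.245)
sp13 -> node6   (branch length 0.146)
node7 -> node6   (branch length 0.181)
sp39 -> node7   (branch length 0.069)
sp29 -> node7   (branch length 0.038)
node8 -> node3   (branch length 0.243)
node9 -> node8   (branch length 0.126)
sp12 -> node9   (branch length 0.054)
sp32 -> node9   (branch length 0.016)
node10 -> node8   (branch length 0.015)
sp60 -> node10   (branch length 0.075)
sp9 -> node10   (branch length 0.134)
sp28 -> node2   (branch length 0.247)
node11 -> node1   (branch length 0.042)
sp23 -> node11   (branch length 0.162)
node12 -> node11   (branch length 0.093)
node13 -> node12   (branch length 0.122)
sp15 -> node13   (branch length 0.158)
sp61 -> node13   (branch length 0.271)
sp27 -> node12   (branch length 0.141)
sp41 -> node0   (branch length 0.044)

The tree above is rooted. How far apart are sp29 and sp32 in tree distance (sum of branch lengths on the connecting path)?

The path runs sp29 → … → MRCA → … → sp32; the MRCA is the node subtending (((sp56,sp2),(sp13,(sp39,sp29))),((sp12,sp32),(sp60,sp9))).
Branch lengths along that path: 0.038 + 0.181 + 0.245 + 0.184 + 0.243 + 0.126 + 0.016 = 1.033.

1.033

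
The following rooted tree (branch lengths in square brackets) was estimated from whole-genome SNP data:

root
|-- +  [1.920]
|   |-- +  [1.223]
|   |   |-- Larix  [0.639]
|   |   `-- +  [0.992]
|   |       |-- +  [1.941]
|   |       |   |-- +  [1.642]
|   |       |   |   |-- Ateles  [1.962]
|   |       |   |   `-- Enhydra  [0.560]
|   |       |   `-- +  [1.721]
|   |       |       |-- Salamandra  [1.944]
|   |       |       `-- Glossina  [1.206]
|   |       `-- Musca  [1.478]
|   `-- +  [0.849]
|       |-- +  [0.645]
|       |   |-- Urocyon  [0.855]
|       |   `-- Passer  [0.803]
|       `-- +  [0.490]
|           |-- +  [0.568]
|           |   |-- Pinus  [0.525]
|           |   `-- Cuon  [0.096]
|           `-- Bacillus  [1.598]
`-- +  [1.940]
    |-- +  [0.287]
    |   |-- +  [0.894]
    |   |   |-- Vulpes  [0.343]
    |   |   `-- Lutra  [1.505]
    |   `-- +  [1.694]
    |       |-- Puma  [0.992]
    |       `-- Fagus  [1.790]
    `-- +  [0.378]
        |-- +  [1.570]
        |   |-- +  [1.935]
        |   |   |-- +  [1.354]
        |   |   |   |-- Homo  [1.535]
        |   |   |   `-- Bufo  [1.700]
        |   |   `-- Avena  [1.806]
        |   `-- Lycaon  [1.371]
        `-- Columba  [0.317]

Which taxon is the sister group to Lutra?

Lutra attaches to the tree at the node subtending (Vulpes,Lutra).
The other lineage descending from that same node — the sister group — is the single tip Vulpes.

Vulpes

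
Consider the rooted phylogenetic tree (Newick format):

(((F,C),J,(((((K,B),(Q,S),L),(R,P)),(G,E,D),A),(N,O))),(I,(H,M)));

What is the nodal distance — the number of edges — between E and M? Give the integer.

The MRCA of E and M is the root of the tree.
From E up to that node: 5 branches. From M up to the same node: 3 branches. Total: 5 + 3 = 8.

8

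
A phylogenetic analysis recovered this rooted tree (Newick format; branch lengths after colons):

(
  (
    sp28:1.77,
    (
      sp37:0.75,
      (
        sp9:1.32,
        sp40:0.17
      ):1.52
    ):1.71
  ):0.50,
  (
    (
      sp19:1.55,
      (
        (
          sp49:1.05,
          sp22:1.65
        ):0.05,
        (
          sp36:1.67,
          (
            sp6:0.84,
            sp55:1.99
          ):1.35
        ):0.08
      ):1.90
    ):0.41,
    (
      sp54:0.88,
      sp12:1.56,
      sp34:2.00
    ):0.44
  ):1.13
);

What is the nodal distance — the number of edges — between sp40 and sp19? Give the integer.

7

The MRCA of sp40 and sp19 is the root of the tree.
From sp40 up to that node: 4 branches. From sp19 up to the same node: 3 branches. Total: 4 + 3 = 7.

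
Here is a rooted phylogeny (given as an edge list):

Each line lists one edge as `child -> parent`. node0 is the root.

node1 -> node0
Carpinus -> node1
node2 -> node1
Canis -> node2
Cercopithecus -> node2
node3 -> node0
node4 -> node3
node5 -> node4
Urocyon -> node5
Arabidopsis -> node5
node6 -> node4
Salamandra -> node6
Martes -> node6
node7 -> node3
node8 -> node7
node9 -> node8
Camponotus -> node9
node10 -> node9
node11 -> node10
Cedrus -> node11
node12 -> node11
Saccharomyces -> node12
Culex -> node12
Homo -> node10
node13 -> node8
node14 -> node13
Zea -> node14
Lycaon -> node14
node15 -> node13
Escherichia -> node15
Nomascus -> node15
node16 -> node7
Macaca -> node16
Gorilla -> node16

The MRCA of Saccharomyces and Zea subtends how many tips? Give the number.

9

The MRCA of Saccharomyces and Zea is the node subtending ((Camponotus,((Cedrus,(Saccharomyces,Culex)),Homo)),((Zea,Lycaon),(Escherichia,Nomascus))).
That clade contains 9 terminal taxa: Camponotus, Cedrus, Culex, Escherichia, Homo, Lycaon, Nomascus, Saccharomyces, Zea.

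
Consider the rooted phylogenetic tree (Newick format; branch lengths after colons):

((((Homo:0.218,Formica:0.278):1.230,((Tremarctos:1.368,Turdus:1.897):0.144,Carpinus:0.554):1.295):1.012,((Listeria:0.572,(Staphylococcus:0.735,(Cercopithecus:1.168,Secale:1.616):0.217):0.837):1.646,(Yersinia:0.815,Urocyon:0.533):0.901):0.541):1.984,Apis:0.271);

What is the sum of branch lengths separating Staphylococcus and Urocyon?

4.652

The path runs Staphylococcus → … → MRCA → … → Urocyon; the MRCA is the node subtending ((Listeria,(Staphylococcus,(Cercopithecus,Secale))),(Yersinia,Urocyon)).
Branch lengths along that path: 0.735 + 0.837 + 1.646 + 0.901 + 0.533 = 4.652.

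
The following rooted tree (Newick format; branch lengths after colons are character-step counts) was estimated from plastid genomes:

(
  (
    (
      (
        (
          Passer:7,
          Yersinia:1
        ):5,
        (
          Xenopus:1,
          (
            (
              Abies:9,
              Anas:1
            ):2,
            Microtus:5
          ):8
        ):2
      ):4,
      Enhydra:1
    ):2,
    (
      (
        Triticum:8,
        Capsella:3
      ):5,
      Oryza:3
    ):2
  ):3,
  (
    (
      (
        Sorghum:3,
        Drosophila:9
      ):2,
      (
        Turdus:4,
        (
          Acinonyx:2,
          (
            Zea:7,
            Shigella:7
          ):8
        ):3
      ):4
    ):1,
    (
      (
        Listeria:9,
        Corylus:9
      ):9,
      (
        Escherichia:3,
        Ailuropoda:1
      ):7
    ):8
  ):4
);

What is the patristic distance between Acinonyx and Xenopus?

26

The path runs Acinonyx → … → MRCA → … → Xenopus; the MRCA is the root of the tree.
Branch lengths along that path: 2 + 3 + 4 + 1 + 4 + 3 + 2 + 4 + 2 + 1 = 26.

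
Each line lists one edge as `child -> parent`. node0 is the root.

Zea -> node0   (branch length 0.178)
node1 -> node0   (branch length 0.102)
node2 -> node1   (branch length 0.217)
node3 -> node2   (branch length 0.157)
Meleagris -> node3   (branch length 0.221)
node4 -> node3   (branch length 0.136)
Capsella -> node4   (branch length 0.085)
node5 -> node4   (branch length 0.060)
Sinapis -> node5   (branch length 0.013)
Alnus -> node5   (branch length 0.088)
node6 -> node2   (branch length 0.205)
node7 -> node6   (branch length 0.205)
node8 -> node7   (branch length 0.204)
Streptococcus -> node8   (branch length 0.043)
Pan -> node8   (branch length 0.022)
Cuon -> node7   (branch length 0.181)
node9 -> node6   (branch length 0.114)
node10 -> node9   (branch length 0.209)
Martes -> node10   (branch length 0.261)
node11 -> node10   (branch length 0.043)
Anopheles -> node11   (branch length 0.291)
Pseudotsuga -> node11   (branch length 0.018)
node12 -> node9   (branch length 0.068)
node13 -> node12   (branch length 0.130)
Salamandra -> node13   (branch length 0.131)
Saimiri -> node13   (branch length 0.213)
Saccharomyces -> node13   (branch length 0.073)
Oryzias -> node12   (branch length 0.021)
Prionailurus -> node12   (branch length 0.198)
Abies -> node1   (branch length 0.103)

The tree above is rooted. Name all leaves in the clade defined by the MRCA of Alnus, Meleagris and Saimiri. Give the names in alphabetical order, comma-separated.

Tracing Alnus: it sits inside (Sinapis,Alnus).
Tracing Meleagris: it sits inside (Meleagris,(Capsella,(Sinapis,Alnus))).
Tracing Saimiri: it sits inside (Salamandra,Saimiri,Saccharomyces).
The smallest clade enclosing all 3 is ((Meleagris,(Capsella,(Sinapis,Alnus))),(((Streptococcus,Pan),Cuon),((Martes,(Anopheles,Pseudotsuga)),((Salamandra,Saimiri,Saccharomyces),Oryzias,Prionailurus)))); the answer is its 15 terminal taxa in alphabetical order.

Alnus, Anopheles, Capsella, Cuon, Martes, Meleagris, Oryzias, Pan, Prionailurus, Pseudotsuga, Saccharomyces, Saimiri, Salamandra, Sinapis, Streptococcus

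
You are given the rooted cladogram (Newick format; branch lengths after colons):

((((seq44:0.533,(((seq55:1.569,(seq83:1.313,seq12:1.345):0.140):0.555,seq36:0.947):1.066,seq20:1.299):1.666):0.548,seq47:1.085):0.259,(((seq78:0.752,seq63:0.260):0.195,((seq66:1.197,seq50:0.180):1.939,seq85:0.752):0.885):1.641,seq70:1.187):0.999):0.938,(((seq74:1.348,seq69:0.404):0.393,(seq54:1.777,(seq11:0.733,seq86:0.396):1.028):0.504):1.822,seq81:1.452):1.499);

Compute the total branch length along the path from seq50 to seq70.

5.832

The path runs seq50 → … → MRCA → … → seq70; the MRCA is the node subtending (((seq78,seq63),((seq66,seq50),seq85)),seq70).
Branch lengths along that path: 0.180 + 1.939 + 0.885 + 1.641 + 1.187 = 5.832.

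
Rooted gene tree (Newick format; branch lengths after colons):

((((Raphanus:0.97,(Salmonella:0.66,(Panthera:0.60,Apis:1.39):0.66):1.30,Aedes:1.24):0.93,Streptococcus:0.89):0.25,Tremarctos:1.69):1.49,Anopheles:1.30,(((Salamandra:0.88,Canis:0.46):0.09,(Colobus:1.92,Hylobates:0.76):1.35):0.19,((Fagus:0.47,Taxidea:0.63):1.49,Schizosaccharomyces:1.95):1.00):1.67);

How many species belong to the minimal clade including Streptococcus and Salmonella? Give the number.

6

The MRCA of Streptococcus and Salmonella is the node subtending ((Raphanus,(Salmonella,(Panthera,Apis)),Aedes),Streptococcus).
That clade contains 6 terminal taxa: Aedes, Apis, Panthera, Raphanus, Salmonella, Streptococcus.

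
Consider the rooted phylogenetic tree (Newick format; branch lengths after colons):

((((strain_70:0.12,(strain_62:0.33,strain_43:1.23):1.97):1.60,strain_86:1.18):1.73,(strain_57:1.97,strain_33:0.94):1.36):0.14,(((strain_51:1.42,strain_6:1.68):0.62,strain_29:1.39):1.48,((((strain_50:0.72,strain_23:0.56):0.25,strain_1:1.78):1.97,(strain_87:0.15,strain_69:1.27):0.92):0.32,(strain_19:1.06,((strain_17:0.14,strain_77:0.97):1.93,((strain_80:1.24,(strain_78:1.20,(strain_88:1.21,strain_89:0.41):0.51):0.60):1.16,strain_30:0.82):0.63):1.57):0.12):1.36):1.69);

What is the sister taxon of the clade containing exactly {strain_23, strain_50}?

strain_1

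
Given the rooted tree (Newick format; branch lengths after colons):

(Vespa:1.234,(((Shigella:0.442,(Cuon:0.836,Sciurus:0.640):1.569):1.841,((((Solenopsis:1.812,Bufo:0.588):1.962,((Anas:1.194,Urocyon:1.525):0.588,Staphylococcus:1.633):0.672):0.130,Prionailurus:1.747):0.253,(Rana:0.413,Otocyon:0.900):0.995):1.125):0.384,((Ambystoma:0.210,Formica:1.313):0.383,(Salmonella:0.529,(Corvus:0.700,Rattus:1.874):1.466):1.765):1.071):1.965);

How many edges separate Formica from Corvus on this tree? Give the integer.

The MRCA of Formica and Corvus is the node subtending ((Ambystoma,Formica),(Salmonella,(Corvus,Rattus))).
From Formica up to that node: 2 branches. From Corvus up to the same node: 3 branches. Total: 2 + 3 = 5.

5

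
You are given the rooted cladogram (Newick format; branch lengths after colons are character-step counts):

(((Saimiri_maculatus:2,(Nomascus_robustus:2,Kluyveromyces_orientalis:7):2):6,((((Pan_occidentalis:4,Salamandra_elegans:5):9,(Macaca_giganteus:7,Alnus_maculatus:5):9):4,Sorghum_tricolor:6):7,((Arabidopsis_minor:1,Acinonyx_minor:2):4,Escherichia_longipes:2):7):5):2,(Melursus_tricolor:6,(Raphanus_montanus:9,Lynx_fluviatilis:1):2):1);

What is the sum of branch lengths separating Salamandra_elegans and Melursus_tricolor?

39

The path runs Salamandra_elegans → … → MRCA → … → Melursus_tricolor; the MRCA is the root of the tree.
Branch lengths along that path: 5 + 9 + 4 + 7 + 5 + 2 + 1 + 6 = 39.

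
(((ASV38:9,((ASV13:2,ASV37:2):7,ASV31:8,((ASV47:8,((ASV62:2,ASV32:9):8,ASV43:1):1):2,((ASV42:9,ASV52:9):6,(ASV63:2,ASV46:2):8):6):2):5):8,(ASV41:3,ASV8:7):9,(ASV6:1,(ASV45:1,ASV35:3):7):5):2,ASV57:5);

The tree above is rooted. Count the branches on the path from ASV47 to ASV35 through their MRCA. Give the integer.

The MRCA of ASV47 and ASV35 is the node subtending ((ASV38,((ASV13,ASV37),ASV31,((ASV47,((ASV62,ASV32),ASV43)),((ASV42,ASV52),(ASV63,ASV46))))),(ASV41,ASV8),(ASV6,(ASV45,ASV35))).
From ASV47 up to that node: 5 branches. From ASV35 up to the same node: 3 branches. Total: 5 + 3 = 8.

8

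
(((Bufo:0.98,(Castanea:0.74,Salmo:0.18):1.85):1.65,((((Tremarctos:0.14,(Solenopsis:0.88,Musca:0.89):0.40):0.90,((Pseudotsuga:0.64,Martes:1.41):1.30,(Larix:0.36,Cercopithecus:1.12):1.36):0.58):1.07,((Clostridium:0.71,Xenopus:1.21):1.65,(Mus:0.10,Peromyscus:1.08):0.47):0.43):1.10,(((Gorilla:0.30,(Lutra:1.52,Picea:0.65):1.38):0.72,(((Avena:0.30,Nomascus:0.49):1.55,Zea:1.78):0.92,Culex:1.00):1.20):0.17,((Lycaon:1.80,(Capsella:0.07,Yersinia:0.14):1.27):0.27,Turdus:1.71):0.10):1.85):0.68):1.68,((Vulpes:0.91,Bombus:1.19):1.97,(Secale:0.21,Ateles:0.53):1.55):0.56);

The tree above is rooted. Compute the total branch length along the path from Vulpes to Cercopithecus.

11.03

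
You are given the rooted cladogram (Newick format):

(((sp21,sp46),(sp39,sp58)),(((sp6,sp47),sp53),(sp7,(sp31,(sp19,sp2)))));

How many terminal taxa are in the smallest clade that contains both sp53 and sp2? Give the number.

The MRCA of sp53 and sp2 is the node subtending (((sp6,sp47),sp53),(sp7,(sp31,(sp19,sp2)))).
That clade contains 7 terminal taxa: sp19, sp2, sp31, sp47, sp53, sp6, sp7.

7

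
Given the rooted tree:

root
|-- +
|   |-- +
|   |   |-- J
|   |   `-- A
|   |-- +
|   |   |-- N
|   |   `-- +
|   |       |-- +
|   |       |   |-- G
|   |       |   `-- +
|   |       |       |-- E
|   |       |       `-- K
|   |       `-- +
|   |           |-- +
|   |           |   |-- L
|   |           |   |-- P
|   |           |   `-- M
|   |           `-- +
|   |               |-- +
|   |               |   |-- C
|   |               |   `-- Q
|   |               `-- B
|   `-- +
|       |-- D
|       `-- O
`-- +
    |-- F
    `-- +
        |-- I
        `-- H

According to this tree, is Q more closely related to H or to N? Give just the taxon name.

The MRCA of Q and N subtends (N,((G,(E,K)),((L,P,M),((C,Q),B)))) (10 taxa).
The MRCA of Q and H is the root, subtending the entire tree (17 taxa).
The first is nested inside the second, so Q shares a more recent common ancestor with N.

N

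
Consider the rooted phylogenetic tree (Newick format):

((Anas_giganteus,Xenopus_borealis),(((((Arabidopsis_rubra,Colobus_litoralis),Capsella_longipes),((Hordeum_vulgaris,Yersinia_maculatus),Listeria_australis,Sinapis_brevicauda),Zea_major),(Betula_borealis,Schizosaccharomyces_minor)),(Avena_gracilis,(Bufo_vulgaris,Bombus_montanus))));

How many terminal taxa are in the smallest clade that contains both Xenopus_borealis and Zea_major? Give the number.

15

The MRCA of Xenopus_borealis and Zea_major is the root, so the clade is the entire tree.
That clade contains 15 terminal taxa: Anas_giganteus, Arabidopsis_rubra, Avena_gracilis, Betula_borealis, Bombus_montanus, Bufo_vulgaris, Capsella_longipes, Colobus_litoralis, Hordeum_vulgaris, Listeria_australis, Schizosaccharomyces_minor, Sinapis_brevicauda, Xenopus_borealis, Yersinia_maculatus, Zea_major.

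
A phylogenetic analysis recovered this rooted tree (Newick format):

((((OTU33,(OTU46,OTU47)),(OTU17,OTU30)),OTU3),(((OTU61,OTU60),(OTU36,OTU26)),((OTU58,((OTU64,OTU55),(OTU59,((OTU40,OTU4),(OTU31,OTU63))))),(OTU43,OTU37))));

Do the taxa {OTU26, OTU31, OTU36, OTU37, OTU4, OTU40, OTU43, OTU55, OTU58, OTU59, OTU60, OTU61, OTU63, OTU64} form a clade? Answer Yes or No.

Yes

The most recent common ancestor of these taxa subtends (((OTU61,OTU60),(OTU36,OTU26)),((OTU58,((OTU64,OTU55),(OTU59,((OTU40,OTU4),(OTU31,OTU63))))),(OTU43,OTU37))).
That clade has exactly 14 tips — every listed taxon and nothing else — so the group is monophyletic.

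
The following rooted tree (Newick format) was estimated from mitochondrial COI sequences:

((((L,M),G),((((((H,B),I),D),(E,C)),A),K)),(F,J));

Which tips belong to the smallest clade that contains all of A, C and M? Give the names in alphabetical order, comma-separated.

Tracing A: it sits inside (((((H,B),I),D),(E,C)),A).
Tracing C: it sits inside (E,C).
Tracing M: it sits inside (L,M).
The smallest clade enclosing all 3 is (((L,M),G),((((((H,B),I),D),(E,C)),A),K)); the answer is its 11 terminal taxa in alphabetical order.

A, B, C, D, E, G, H, I, K, L, M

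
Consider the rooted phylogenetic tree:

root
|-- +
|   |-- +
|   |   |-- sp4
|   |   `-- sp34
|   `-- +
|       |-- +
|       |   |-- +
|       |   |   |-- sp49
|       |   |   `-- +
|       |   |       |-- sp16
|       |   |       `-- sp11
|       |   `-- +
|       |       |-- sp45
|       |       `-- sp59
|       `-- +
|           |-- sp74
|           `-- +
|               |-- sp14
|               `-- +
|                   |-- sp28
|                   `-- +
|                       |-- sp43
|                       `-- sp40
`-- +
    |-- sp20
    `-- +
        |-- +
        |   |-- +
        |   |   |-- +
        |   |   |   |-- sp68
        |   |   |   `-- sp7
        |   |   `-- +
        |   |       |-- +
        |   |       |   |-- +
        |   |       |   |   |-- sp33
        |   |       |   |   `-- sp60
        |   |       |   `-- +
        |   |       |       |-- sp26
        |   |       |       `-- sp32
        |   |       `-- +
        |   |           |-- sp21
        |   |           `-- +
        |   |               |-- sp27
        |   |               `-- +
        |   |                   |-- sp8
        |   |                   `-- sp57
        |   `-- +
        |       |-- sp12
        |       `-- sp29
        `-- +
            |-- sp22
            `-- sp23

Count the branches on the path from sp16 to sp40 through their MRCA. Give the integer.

9

The MRCA of sp16 and sp40 is the node subtending (((sp49,(sp16,sp11)),(sp45,sp59)),(sp74,(sp14,(sp28,(sp43,sp40))))).
From sp16 up to that node: 4 branches. From sp40 up to the same node: 5 branches. Total: 4 + 5 = 9.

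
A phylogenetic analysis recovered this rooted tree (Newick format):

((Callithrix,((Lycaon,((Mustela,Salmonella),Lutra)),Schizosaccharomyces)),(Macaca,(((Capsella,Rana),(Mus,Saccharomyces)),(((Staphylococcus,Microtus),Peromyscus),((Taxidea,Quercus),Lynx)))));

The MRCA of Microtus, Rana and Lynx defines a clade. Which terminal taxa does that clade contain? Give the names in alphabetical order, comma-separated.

Tracing Microtus: it sits inside (Staphylococcus,Microtus).
Tracing Rana: it sits inside (Capsella,Rana).
Tracing Lynx: it sits inside ((Taxidea,Quercus),Lynx).
The smallest clade enclosing all 3 is (((Capsella,Rana),(Mus,Saccharomyces)),(((Staphylococcus,Microtus),Peromyscus),((Taxidea,Quercus),Lynx))); the answer is its 10 terminal taxa in alphabetical order.

Capsella, Lynx, Microtus, Mus, Peromyscus, Quercus, Rana, Saccharomyces, Staphylococcus, Taxidea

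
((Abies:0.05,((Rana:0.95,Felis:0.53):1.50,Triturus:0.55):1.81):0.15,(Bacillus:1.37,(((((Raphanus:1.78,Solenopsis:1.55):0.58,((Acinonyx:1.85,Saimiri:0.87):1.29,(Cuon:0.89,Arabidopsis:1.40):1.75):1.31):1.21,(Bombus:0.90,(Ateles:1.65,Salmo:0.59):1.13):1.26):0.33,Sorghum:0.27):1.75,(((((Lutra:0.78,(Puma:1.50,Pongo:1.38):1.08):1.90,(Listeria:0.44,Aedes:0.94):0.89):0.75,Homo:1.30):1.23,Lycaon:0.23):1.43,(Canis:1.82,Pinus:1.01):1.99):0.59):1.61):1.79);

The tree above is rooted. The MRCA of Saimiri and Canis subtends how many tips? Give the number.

19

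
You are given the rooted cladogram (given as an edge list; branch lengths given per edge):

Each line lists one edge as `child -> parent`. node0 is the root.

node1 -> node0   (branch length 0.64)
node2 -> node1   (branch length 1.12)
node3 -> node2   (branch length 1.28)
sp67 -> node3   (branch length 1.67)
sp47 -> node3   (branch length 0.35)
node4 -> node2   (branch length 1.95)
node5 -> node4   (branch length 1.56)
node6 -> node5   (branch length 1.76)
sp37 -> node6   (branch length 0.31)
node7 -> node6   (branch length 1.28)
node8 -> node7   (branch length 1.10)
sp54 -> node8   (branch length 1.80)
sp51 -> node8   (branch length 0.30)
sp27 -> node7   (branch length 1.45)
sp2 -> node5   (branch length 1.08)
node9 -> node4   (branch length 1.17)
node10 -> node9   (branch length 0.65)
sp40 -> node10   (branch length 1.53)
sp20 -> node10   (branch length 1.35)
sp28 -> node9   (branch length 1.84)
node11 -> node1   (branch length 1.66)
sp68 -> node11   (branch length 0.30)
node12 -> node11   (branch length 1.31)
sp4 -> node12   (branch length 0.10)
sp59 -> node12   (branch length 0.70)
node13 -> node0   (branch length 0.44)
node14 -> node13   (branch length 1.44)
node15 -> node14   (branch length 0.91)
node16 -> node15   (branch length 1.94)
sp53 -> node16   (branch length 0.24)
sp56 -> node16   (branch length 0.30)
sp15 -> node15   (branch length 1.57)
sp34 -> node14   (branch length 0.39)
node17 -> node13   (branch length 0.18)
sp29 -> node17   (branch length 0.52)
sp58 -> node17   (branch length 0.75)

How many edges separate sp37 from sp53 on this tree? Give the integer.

The MRCA of sp37 and sp53 is the root of the tree.
From sp37 up to that node: 6 branches. From sp53 up to the same node: 5 branches. Total: 6 + 5 = 11.

11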